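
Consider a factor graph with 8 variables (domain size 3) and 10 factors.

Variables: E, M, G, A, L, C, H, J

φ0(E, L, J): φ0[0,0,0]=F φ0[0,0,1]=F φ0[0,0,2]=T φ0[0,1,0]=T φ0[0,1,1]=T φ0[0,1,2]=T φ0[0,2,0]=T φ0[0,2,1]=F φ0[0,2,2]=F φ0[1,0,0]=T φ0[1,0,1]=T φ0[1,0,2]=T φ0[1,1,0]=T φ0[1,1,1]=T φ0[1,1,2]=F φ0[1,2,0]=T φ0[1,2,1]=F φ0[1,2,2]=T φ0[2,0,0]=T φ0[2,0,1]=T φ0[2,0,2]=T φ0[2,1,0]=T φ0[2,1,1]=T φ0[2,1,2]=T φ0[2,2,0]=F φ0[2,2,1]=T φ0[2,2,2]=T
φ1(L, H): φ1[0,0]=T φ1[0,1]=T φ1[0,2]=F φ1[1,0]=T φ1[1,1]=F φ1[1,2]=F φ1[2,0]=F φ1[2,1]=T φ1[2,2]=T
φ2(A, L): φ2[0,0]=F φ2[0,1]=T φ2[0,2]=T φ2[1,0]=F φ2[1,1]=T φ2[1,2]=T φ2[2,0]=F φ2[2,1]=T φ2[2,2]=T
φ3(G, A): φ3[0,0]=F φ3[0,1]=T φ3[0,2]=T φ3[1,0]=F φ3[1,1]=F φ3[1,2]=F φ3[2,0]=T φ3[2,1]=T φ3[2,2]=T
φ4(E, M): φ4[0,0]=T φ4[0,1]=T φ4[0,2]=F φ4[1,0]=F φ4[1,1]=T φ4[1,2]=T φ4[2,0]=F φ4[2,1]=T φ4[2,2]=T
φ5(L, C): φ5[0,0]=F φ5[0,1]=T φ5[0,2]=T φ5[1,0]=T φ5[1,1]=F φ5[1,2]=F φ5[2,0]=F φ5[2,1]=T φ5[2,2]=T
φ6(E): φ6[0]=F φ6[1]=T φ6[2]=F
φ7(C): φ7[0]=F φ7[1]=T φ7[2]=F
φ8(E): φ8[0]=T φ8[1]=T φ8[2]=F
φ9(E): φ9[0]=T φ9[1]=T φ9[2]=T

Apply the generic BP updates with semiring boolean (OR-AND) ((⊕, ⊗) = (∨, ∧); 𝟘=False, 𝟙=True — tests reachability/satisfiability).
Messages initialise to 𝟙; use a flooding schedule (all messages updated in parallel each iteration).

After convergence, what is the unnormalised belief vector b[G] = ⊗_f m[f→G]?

b[G] = [T, F, T]

init: all messages = 𝟙 over 3 values
r1 m[φ0→E] = [T, T, T]
r1 m[φ0→L] = [T, T, T]
r1 m[φ0→J] = [T, T, T]
r1 m[φ1→L] = [T, T, T]
r1 m[φ1→H] = [T, T, T]
r1 m[φ2→A] = [T, T, T]
r1 m[φ2→L] = [F, T, T]
r1 m[φ3→G] = [T, F, T]
r1 m[φ3→A] = [T, T, T]
r1 m[φ4→E] = [T, T, T]
r1 m[φ4→M] = [T, T, T]
r1 m[φ5→L] = [T, T, T]
r1 m[φ5→C] = [T, T, T]
r1 m[φ6→E] = [F, T, F]
r1 m[φ7→C] = [F, T, F]
r1 m[φ8→E] = [T, T, F]
r1 m[φ9→E] = [T, T, T]
r1 m[E→φ0] = [T, T, T]
r1 m[E→φ4] = [T, T, T]
r1 m[E→φ6] = [T, T, T]
r1 m[E→φ8] = [T, T, T]
r1 m[E→φ9] = [T, T, T]
r1 m[M→φ4] = [T, T, T]
r1 m[G→φ3] = [T, T, T]
r1 m[A→φ2] = [T, T, T]
r1 m[A→φ3] = [T, T, T]
r1 m[L→φ0] = [T, T, T]
r1 m[L→φ1] = [T, T, T]
r1 m[L→φ2] = [T, T, T]
r1 m[L→φ5] = [T, T, T]
r1 m[C→φ5] = [T, T, T]
r1 m[C→φ7] = [T, T, T]
r1 m[H→φ1] = [T, T, T]
r1 m[J→φ0] = [T, T, T]
r2 m[φ0→E] = [T, T, T]
r2 m[φ0→L] = [T, T, T]
r2 m[φ0→J] = [T, T, T]
r2 m[φ1→L] = [T, T, T]
r2 m[φ1→H] = [T, T, T]
r2 m[φ2→A] = [T, T, T]
r2 m[φ2→L] = [F, T, T]
r2 m[φ3→G] = [T, F, T]
r2 m[φ3→A] = [T, T, T]
r2 m[φ4→E] = [T, T, T]
r2 m[φ4→M] = [T, T, T]
r2 m[φ5→L] = [T, T, T]
r2 m[φ5→C] = [T, T, T]
r2 m[φ6→E] = [F, T, F]
r2 m[φ7→C] = [F, T, F]
r2 m[φ8→E] = [T, T, F]
r2 m[φ9→E] = [T, T, T]
r2 m[E→φ0] = [F, T, F]
r2 m[E→φ4] = [F, T, F]
r2 m[E→φ6] = [T, T, F]
r2 m[E→φ8] = [F, T, F]
r2 m[E→φ9] = [F, T, F]
r2 m[M→φ4] = [T, T, T]
r2 m[G→φ3] = [T, T, T]
r2 m[A→φ2] = [T, T, T]
r2 m[A→φ3] = [T, T, T]
r2 m[L→φ0] = [F, T, T]
r2 m[L→φ1] = [F, T, T]
r2 m[L→φ2] = [T, T, T]
r2 m[L→φ5] = [F, T, T]
r2 m[C→φ5] = [F, T, F]
r2 m[C→φ7] = [T, T, T]
r2 m[H→φ1] = [T, T, T]
r2 m[J→φ0] = [T, T, T]
r3 m[φ0→E] = [T, T, T]
r3 m[φ0→L] = [T, T, T]
r3 m[φ0→J] = [T, T, T]
r3 m[φ1→L] = [T, T, T]
r3 m[φ1→H] = [T, T, T]
r3 m[φ2→A] = [T, T, T]
r3 m[φ2→L] = [F, T, T]
r3 m[φ3→G] = [T, F, T]
r3 m[φ3→A] = [T, T, T]
r3 m[φ4→E] = [T, T, T]
r3 m[φ4→M] = [F, T, T]
r3 m[φ5→L] = [T, F, T]
r3 m[φ5→C] = [T, T, T]
r3 m[φ6→E] = [F, T, F]
r3 m[φ7→C] = [F, T, F]
r3 m[φ8→E] = [T, T, F]
r3 m[φ9→E] = [T, T, T]
r3 m[E→φ0] = [F, T, F]
r3 m[E→φ4] = [F, T, F]
r3 m[E→φ6] = [T, T, F]
r3 m[E→φ8] = [F, T, F]
r3 m[E→φ9] = [F, T, F]
r3 m[M→φ4] = [T, T, T]
r3 m[G→φ3] = [T, T, T]
r3 m[A→φ2] = [T, T, T]
r3 m[A→φ3] = [T, T, T]
r3 m[L→φ0] = [F, T, T]
r3 m[L→φ1] = [F, T, T]
r3 m[L→φ2] = [T, T, T]
r3 m[L→φ5] = [F, T, T]
r3 m[C→φ5] = [F, T, F]
r3 m[C→φ7] = [T, T, T]
r3 m[H→φ1] = [T, T, T]
r3 m[J→φ0] = [T, T, T]
r4 m[φ0→E] = [T, T, T]
r4 m[φ0→L] = [T, T, T]
r4 m[φ0→J] = [T, T, T]
r4 m[φ1→L] = [T, T, T]
r4 m[φ1→H] = [T, T, T]
r4 m[φ2→A] = [T, T, T]
r4 m[φ2→L] = [F, T, T]
r4 m[φ3→G] = [T, F, T]
r4 m[φ3→A] = [T, T, T]
r4 m[φ4→E] = [T, T, T]
r4 m[φ4→M] = [F, T, T]
r4 m[φ5→L] = [T, F, T]
r4 m[φ5→C] = [T, T, T]
r4 m[φ6→E] = [F, T, F]
r4 m[φ7→C] = [F, T, F]
r4 m[φ8→E] = [T, T, F]
r4 m[φ9→E] = [T, T, T]
r4 m[E→φ0] = [F, T, F]
r4 m[E→φ4] = [F, T, F]
r4 m[E→φ6] = [T, T, F]
r4 m[E→φ8] = [F, T, F]
r4 m[E→φ9] = [F, T, F]
r4 m[M→φ4] = [T, T, T]
r4 m[G→φ3] = [T, T, T]
r4 m[A→φ2] = [T, T, T]
r4 m[A→φ3] = [T, T, T]
r4 m[L→φ0] = [F, F, T]
r4 m[L→φ1] = [F, F, T]
r4 m[L→φ2] = [T, F, T]
r4 m[L→φ5] = [F, T, T]
r4 m[C→φ5] = [F, T, F]
r4 m[C→φ7] = [T, T, T]
r4 m[H→φ1] = [T, T, T]
r4 m[J→φ0] = [T, T, T]
r5 m[φ0→E] = [T, T, T]
r5 m[φ0→L] = [T, T, T]
r5 m[φ0→J] = [T, F, T]
r5 m[φ1→L] = [T, T, T]
r5 m[φ1→H] = [F, T, T]
r5 m[φ2→A] = [T, T, T]
r5 m[φ2→L] = [F, T, T]
r5 m[φ3→G] = [T, F, T]
r5 m[φ3→A] = [T, T, T]
r5 m[φ4→E] = [T, T, T]
r5 m[φ4→M] = [F, T, T]
r5 m[φ5→L] = [T, F, T]
r5 m[φ5→C] = [T, T, T]
r5 m[φ6→E] = [F, T, F]
r5 m[φ7→C] = [F, T, F]
r5 m[φ8→E] = [T, T, F]
r5 m[φ9→E] = [T, T, T]
r5 m[E→φ0] = [F, T, F]
r5 m[E→φ4] = [F, T, F]
r5 m[E→φ6] = [T, T, F]
r5 m[E→φ8] = [F, T, F]
r5 m[E→φ9] = [F, T, F]
r5 m[M→φ4] = [T, T, T]
r5 m[G→φ3] = [T, T, T]
r5 m[A→φ2] = [T, T, T]
r5 m[A→φ3] = [T, T, T]
r5 m[L→φ0] = [F, F, T]
r5 m[L→φ1] = [F, F, T]
r5 m[L→φ2] = [T, F, T]
r5 m[L→φ5] = [F, T, T]
r5 m[C→φ5] = [F, T, F]
r5 m[C→φ7] = [T, T, T]
r5 m[H→φ1] = [T, T, T]
r5 m[J→φ0] = [T, T, T]
r6 m[φ0→E] = [T, T, T]
r6 m[φ0→L] = [T, T, T]
r6 m[φ0→J] = [T, F, T]
r6 m[φ1→L] = [T, T, T]
r6 m[φ1→H] = [F, T, T]
r6 m[φ2→A] = [T, T, T]
r6 m[φ2→L] = [F, T, T]
r6 m[φ3→G] = [T, F, T]
r6 m[φ3→A] = [T, T, T]
r6 m[φ4→E] = [T, T, T]
r6 m[φ4→M] = [F, T, T]
r6 m[φ5→L] = [T, F, T]
r6 m[φ5→C] = [T, T, T]
r6 m[φ6→E] = [F, T, F]
r6 m[φ7→C] = [F, T, F]
r6 m[φ8→E] = [T, T, F]
r6 m[φ9→E] = [T, T, T]
r6 m[E→φ0] = [F, T, F]
r6 m[E→φ4] = [F, T, F]
r6 m[E→φ6] = [T, T, F]
r6 m[E→φ8] = [F, T, F]
r6 m[E→φ9] = [F, T, F]
r6 m[M→φ4] = [T, T, T]
r6 m[G→φ3] = [T, T, T]
r6 m[A→φ2] = [T, T, T]
r6 m[A→φ3] = [T, T, T]
r6 m[L→φ0] = [F, F, T]
r6 m[L→φ1] = [F, F, T]
r6 m[L→φ2] = [T, F, T]
r6 m[L→φ5] = [F, T, T]
r6 m[C→φ5] = [F, T, F]
r6 m[C→φ7] = [T, T, T]
r6 m[H→φ1] = [T, T, T]
r6 m[J→φ0] = [T, T, T]
fixed point reached at round 6
b[G] = ⊗ incoming = [T, F, T]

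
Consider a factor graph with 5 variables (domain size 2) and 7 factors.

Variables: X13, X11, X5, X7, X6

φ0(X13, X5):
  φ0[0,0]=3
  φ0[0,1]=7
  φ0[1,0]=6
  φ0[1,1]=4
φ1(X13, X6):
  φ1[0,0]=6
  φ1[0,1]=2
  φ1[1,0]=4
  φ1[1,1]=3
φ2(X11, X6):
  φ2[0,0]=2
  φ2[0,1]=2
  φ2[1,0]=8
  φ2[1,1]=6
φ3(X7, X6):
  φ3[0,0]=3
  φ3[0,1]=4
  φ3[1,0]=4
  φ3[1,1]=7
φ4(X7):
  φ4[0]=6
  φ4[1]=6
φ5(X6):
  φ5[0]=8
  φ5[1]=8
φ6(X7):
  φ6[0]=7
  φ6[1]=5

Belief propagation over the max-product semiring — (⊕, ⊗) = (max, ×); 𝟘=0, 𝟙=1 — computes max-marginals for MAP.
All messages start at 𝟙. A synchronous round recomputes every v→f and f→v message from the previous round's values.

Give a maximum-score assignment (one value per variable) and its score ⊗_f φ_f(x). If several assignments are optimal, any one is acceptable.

init: all messages = 𝟙 over 2 values
r1 m[φ0→X13] = [7, 6]
r1 m[φ0→X5] = [6, 7]
r1 m[φ1→X13] = [6, 4]
r1 m[φ1→X6] = [6, 3]
r1 m[φ2→X11] = [2, 8]
r1 m[φ2→X6] = [8, 6]
r1 m[φ3→X7] = [4, 7]
r1 m[φ3→X6] = [4, 7]
r1 m[φ4→X7] = [6, 6]
r1 m[φ5→X6] = [8, 8]
r1 m[φ6→X7] = [7, 5]
r1 m[X13→φ0] = [1, 1]
r1 m[X13→φ1] = [1, 1]
r1 m[X11→φ2] = [1, 1]
r1 m[X5→φ0] = [1, 1]
r1 m[X7→φ3] = [1, 1]
r1 m[X7→φ4] = [1, 1]
r1 m[X7→φ6] = [1, 1]
r1 m[X6→φ1] = [1, 1]
r1 m[X6→φ2] = [1, 1]
r1 m[X6→φ3] = [1, 1]
r1 m[X6→φ5] = [1, 1]
r2 m[φ0→X13] = [7, 6]
r2 m[φ0→X5] = [6, 7]
r2 m[φ1→X13] = [6, 4]
r2 m[φ1→X6] = [6, 3]
r2 m[φ2→X11] = [2, 8]
r2 m[φ2→X6] = [8, 6]
r2 m[φ3→X7] = [4, 7]
r2 m[φ3→X6] = [4, 7]
r2 m[φ4→X7] = [6, 6]
r2 m[φ5→X6] = [8, 8]
r2 m[φ6→X7] = [7, 5]
r2 m[X13→φ0] = [6, 4]
r2 m[X13→φ1] = [7, 6]
r2 m[X11→φ2] = [1, 1]
r2 m[X5→φ0] = [1, 1]
r2 m[X7→φ3] = [42, 30]
r2 m[X7→φ4] = [28, 35]
r2 m[X7→φ6] = [24, 42]
r2 m[X6→φ1] = [256, 336]
r2 m[X6→φ2] = [192, 168]
r2 m[X6→φ3] = [384, 144]
r2 m[X6→φ5] = [192, 126]
r3 m[φ0→X13] = [7, 6]
r3 m[φ0→X5] = [24, 42]
r3 m[φ1→X13] = [1536, 1024]
r3 m[φ1→X6] = [42, 18]
r3 m[φ2→X11] = [384, 1536]
r3 m[φ2→X6] = [8, 6]
r3 m[φ3→X7] = [1152, 1536]
r3 m[φ3→X6] = [126, 210]
r3 m[φ4→X7] = [6, 6]
r3 m[φ5→X6] = [8, 8]
r3 m[φ6→X7] = [7, 5]
r3 m[X13→φ0] = [6, 4]
r3 m[X13→φ1] = [7, 6]
r3 m[X11→φ2] = [1, 1]
r3 m[X5→φ0] = [1, 1]
r3 m[X7→φ3] = [42, 30]
r3 m[X7→φ4] = [28, 35]
r3 m[X7→φ6] = [24, 42]
r3 m[X6→φ1] = [256, 336]
r3 m[X6→φ2] = [192, 168]
r3 m[X6→φ3] = [384, 144]
r3 m[X6→φ5] = [192, 126]
r4 m[φ0→X13] = [7, 6]
r4 m[φ0→X5] = [24, 42]
r4 m[φ1→X13] = [1536, 1024]
r4 m[φ1→X6] = [42, 18]
r4 m[φ2→X11] = [384, 1536]
r4 m[φ2→X6] = [8, 6]
r4 m[φ3→X7] = [1152, 1536]
r4 m[φ3→X6] = [126, 210]
r4 m[φ4→X7] = [6, 6]
r4 m[φ5→X6] = [8, 8]
r4 m[φ6→X7] = [7, 5]
r4 m[X13→φ0] = [1536, 1024]
r4 m[X13→φ1] = [7, 6]
r4 m[X11→φ2] = [1, 1]
r4 m[X5→φ0] = [1, 1]
r4 m[X7→φ3] = [42, 30]
r4 m[X7→φ4] = [8064, 7680]
r4 m[X7→φ6] = [6912, 9216]
r4 m[X6→φ1] = [8064, 10080]
r4 m[X6→φ2] = [42336, 30240]
r4 m[X6→φ3] = [2688, 864]
r4 m[X6→φ5] = [42336, 22680]
r5 m[φ0→X13] = [7, 6]
r5 m[φ0→X5] = [6144, 10752]
r5 m[φ1→X13] = [48384, 32256]
r5 m[φ1→X6] = [42, 18]
r5 m[φ2→X11] = [84672, 338688]
r5 m[φ2→X6] = [8, 6]
r5 m[φ3→X7] = [8064, 10752]
r5 m[φ3→X6] = [126, 210]
r5 m[φ4→X7] = [6, 6]
r5 m[φ5→X6] = [8, 8]
r5 m[φ6→X7] = [7, 5]
r5 m[X13→φ0] = [1536, 1024]
r5 m[X13→φ1] = [7, 6]
r5 m[X11→φ2] = [1, 1]
r5 m[X5→φ0] = [1, 1]
r5 m[X7→φ3] = [42, 30]
r5 m[X7→φ4] = [8064, 7680]
r5 m[X7→φ6] = [6912, 9216]
r5 m[X6→φ1] = [8064, 10080]
r5 m[X6→φ2] = [42336, 30240]
r5 m[X6→φ3] = [2688, 864]
r5 m[X6→φ5] = [42336, 22680]
r6 m[φ0→X13] = [7, 6]
r6 m[φ0→X5] = [6144, 10752]
r6 m[φ1→X13] = [48384, 32256]
r6 m[φ1→X6] = [42, 18]
r6 m[φ2→X11] = [84672, 338688]
r6 m[φ2→X6] = [8, 6]
r6 m[φ3→X7] = [8064, 10752]
r6 m[φ3→X6] = [126, 210]
r6 m[φ4→X7] = [6, 6]
r6 m[φ5→X6] = [8, 8]
r6 m[φ6→X7] = [7, 5]
r6 m[X13→φ0] = [48384, 32256]
r6 m[X13→φ1] = [7, 6]
r6 m[X11→φ2] = [1, 1]
r6 m[X5→φ0] = [1, 1]
r6 m[X7→φ3] = [42, 30]
r6 m[X7→φ4] = [56448, 53760]
r6 m[X7→φ6] = [48384, 64512]
r6 m[X6→φ1] = [8064, 10080]
r6 m[X6→φ2] = [42336, 30240]
r6 m[X6→φ3] = [2688, 864]
r6 m[X6→φ5] = [42336, 22680]
r7 m[φ0→X13] = [7, 6]
r7 m[φ0→X5] = [193536, 338688]
r7 m[φ1→X13] = [48384, 32256]
r7 m[φ1→X6] = [42, 18]
r7 m[φ2→X11] = [84672, 338688]
r7 m[φ2→X6] = [8, 6]
r7 m[φ3→X7] = [8064, 10752]
r7 m[φ3→X6] = [126, 210]
r7 m[φ4→X7] = [6, 6]
r7 m[φ5→X6] = [8, 8]
r7 m[φ6→X7] = [7, 5]
r7 m[X13→φ0] = [48384, 32256]
r7 m[X13→φ1] = [7, 6]
r7 m[X11→φ2] = [1, 1]
r7 m[X5→φ0] = [1, 1]
r7 m[X7→φ3] = [42, 30]
r7 m[X7→φ4] = [56448, 53760]
r7 m[X7→φ6] = [48384, 64512]
r7 m[X6→φ1] = [8064, 10080]
r7 m[X6→φ2] = [42336, 30240]
r7 m[X6→φ3] = [2688, 864]
r7 m[X6→φ5] = [42336, 22680]
r8 m[φ0→X13] = [7, 6]
r8 m[φ0→X5] = [193536, 338688]
r8 m[φ1→X13] = [48384, 32256]
r8 m[φ1→X6] = [42, 18]
r8 m[φ2→X11] = [84672, 338688]
r8 m[φ2→X6] = [8, 6]
r8 m[φ3→X7] = [8064, 10752]
r8 m[φ3→X6] = [126, 210]
r8 m[φ4→X7] = [6, 6]
r8 m[φ5→X6] = [8, 8]
r8 m[φ6→X7] = [7, 5]
r8 m[X13→φ0] = [48384, 32256]
r8 m[X13→φ1] = [7, 6]
r8 m[X11→φ2] = [1, 1]
r8 m[X5→φ0] = [1, 1]
r8 m[X7→φ3] = [42, 30]
r8 m[X7→φ4] = [56448, 53760]
r8 m[X7→φ6] = [48384, 64512]
r8 m[X6→φ1] = [8064, 10080]
r8 m[X6→φ2] = [42336, 30240]
r8 m[X6→φ3] = [2688, 864]
r8 m[X6→φ5] = [42336, 22680]
fixed point reached at round 8
traceback from X13: (X13=0, X11=1, X5=1, X7=0, X6=0), score=338688

assignment: (X13=0, X11=1, X5=1, X7=0, X6=0); score = 338688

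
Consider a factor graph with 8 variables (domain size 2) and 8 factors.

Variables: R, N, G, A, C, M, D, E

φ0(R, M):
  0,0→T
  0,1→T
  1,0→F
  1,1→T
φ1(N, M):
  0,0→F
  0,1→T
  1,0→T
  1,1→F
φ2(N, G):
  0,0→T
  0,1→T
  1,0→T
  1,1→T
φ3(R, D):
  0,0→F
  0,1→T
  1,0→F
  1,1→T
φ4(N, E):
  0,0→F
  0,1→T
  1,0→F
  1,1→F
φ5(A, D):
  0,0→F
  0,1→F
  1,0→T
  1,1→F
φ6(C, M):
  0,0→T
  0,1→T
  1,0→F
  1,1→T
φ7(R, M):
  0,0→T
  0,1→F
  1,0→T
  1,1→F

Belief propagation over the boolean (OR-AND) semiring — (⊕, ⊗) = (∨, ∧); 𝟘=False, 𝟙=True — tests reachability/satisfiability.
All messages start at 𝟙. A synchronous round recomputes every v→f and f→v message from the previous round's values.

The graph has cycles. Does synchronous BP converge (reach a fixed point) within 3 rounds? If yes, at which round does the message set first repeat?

NOT CONVERGED within 3 rounds

init: all messages = 𝟙 over 2 values
r1 m[φ0→R] = [T, T]
r1 m[φ0→M] = [T, T]
r1 m[φ1→N] = [T, T]
r1 m[φ1→M] = [T, T]
r1 m[φ2→N] = [T, T]
r1 m[φ2→G] = [T, T]
r1 m[φ3→R] = [T, T]
r1 m[φ3→D] = [F, T]
r1 m[φ4→N] = [T, F]
r1 m[φ4→E] = [F, T]
r1 m[φ5→A] = [F, T]
r1 m[φ5→D] = [T, F]
r1 m[φ6→C] = [T, T]
r1 m[φ6→M] = [T, T]
r1 m[φ7→R] = [T, T]
r1 m[φ7→M] = [T, F]
r1 m[R→φ0] = [T, T]
r1 m[R→φ3] = [T, T]
r1 m[R→φ7] = [T, T]
r1 m[N→φ1] = [T, T]
r1 m[N→φ2] = [T, T]
r1 m[N→φ4] = [T, T]
r1 m[G→φ2] = [T, T]
r1 m[A→φ5] = [T, T]
r1 m[C→φ6] = [T, T]
r1 m[M→φ0] = [T, T]
r1 m[M→φ1] = [T, T]
r1 m[M→φ6] = [T, T]
r1 m[M→φ7] = [T, T]
r1 m[D→φ3] = [T, T]
r1 m[D→φ5] = [T, T]
r1 m[E→φ4] = [T, T]
r2 m[φ0→R] = [T, T]
r2 m[φ0→M] = [T, T]
r2 m[φ1→N] = [T, T]
r2 m[φ1→M] = [T, T]
r2 m[φ2→N] = [T, T]
r2 m[φ2→G] = [T, T]
r2 m[φ3→R] = [T, T]
r2 m[φ3→D] = [F, T]
r2 m[φ4→N] = [T, F]
r2 m[φ4→E] = [F, T]
r2 m[φ5→A] = [F, T]
r2 m[φ5→D] = [T, F]
r2 m[φ6→C] = [T, T]
r2 m[φ6→M] = [T, T]
r2 m[φ7→R] = [T, T]
r2 m[φ7→M] = [T, F]
r2 m[R→φ0] = [T, T]
r2 m[R→φ3] = [T, T]
r2 m[R→φ7] = [T, T]
r2 m[N→φ1] = [T, F]
r2 m[N→φ2] = [T, F]
r2 m[N→φ4] = [T, T]
r2 m[G→φ2] = [T, T]
r2 m[A→φ5] = [T, T]
r2 m[C→φ6] = [T, T]
r2 m[M→φ0] = [T, F]
r2 m[M→φ1] = [T, F]
r2 m[M→φ6] = [T, F]
r2 m[M→φ7] = [T, T]
r2 m[D→φ3] = [T, F]
r2 m[D→φ5] = [F, T]
r2 m[E→φ4] = [T, T]
r3 m[φ0→R] = [T, F]
r3 m[φ0→M] = [T, T]
r3 m[φ1→N] = [F, T]
r3 m[φ1→M] = [F, T]
r3 m[φ2→N] = [T, T]
r3 m[φ2→G] = [T, T]
r3 m[φ3→R] = [F, F]
r3 m[φ3→D] = [F, T]
r3 m[φ4→N] = [T, F]
r3 m[φ4→E] = [F, T]
r3 m[φ5→A] = [F, F]
r3 m[φ5→D] = [T, F]
r3 m[φ6→C] = [T, F]
r3 m[φ6→M] = [T, T]
r3 m[φ7→R] = [T, T]
r3 m[φ7→M] = [T, F]
r3 m[R→φ0] = [T, T]
r3 m[R→φ3] = [T, T]
r3 m[R→φ7] = [T, T]
r3 m[N→φ1] = [T, F]
r3 m[N→φ2] = [T, F]
r3 m[N→φ4] = [T, T]
r3 m[G→φ2] = [T, T]
r3 m[A→φ5] = [T, T]
r3 m[C→φ6] = [T, T]
r3 m[M→φ0] = [T, F]
r3 m[M→φ1] = [T, F]
r3 m[M→φ6] = [T, F]
r3 m[M→φ7] = [T, T]
r3 m[D→φ3] = [T, F]
r3 m[D→φ5] = [F, T]
r3 m[E→φ4] = [T, T]
no fixed point within 3 rounds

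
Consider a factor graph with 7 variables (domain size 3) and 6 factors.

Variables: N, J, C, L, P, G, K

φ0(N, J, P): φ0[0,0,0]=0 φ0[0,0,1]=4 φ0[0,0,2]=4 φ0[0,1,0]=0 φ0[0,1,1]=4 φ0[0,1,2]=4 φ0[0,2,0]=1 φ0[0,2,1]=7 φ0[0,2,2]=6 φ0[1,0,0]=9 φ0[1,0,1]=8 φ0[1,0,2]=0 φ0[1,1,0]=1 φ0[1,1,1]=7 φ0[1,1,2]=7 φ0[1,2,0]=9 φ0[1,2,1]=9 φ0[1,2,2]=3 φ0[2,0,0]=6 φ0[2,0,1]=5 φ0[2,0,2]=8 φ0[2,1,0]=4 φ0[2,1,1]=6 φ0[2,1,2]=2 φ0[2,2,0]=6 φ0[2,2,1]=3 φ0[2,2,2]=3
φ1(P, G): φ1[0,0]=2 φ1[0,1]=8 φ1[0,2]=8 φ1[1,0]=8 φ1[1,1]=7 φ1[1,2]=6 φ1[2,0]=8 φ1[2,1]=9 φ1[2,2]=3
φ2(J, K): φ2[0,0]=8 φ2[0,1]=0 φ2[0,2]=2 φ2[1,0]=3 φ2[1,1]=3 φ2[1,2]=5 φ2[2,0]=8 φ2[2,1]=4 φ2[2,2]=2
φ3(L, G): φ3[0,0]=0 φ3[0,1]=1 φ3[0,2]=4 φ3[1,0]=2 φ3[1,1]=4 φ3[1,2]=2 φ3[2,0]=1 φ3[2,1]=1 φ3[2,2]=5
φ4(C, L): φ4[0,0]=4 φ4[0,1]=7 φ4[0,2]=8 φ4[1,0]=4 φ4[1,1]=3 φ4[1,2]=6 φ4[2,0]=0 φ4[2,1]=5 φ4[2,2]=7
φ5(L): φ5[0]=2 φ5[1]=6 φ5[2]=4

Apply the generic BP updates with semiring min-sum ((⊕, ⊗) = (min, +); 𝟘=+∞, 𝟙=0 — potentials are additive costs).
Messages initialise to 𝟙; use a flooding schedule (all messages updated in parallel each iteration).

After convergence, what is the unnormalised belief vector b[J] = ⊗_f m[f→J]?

b[J] = [4, 7, 7]

init: all messages = 𝟙 over 3 values
r1 m[φ0→N] = [0, 0, 2]
r1 m[φ0→J] = [0, 0, 1]
r1 m[φ0→P] = [0, 3, 0]
r1 m[φ1→P] = [2, 6, 3]
r1 m[φ1→G] = [2, 7, 3]
r1 m[φ2→J] = [0, 3, 2]
r1 m[φ2→K] = [3, 0, 2]
r1 m[φ3→L] = [0, 2, 1]
r1 m[φ3→G] = [0, 1, 2]
r1 m[φ4→C] = [4, 3, 0]
r1 m[φ4→L] = [0, 3, 6]
r1 m[φ5→L] = [2, 6, 4]
r1 m[N→φ0] = [0, 0, 0]
r1 m[J→φ0] = [0, 0, 0]
r1 m[J→φ2] = [0, 0, 0]
r1 m[C→φ4] = [0, 0, 0]
r1 m[L→φ3] = [0, 0, 0]
r1 m[L→φ4] = [0, 0, 0]
r1 m[L→φ5] = [0, 0, 0]
r1 m[P→φ0] = [0, 0, 0]
r1 m[P→φ1] = [0, 0, 0]
r1 m[G→φ1] = [0, 0, 0]
r1 m[G→φ3] = [0, 0, 0]
r1 m[K→φ2] = [0, 0, 0]
r2 m[φ0→N] = [0, 0, 2]
r2 m[φ0→J] = [0, 0, 1]
r2 m[φ0→P] = [0, 3, 0]
r2 m[φ1→P] = [2, 6, 3]
r2 m[φ1→G] = [2, 7, 3]
r2 m[φ2→J] = [0, 3, 2]
r2 m[φ2→K] = [3, 0, 2]
r2 m[φ3→L] = [0, 2, 1]
r2 m[φ3→G] = [0, 1, 2]
r2 m[φ4→C] = [4, 3, 0]
r2 m[φ4→L] = [0, 3, 6]
r2 m[φ5→L] = [2, 6, 4]
r2 m[N→φ0] = [0, 0, 0]
r2 m[J→φ0] = [0, 3, 2]
r2 m[J→φ2] = [0, 0, 1]
r2 m[C→φ4] = [0, 0, 0]
r2 m[L→φ3] = [2, 9, 10]
r2 m[L→φ4] = [2, 8, 5]
r2 m[L→φ5] = [0, 5, 7]
r2 m[P→φ0] = [2, 6, 3]
r2 m[P→φ1] = [0, 3, 0]
r2 m[G→φ1] = [0, 1, 2]
r2 m[G→φ3] = [2, 7, 3]
r2 m[K→φ2] = [0, 0, 0]
r3 m[φ0→N] = [2, 3, 8]
r3 m[φ0→J] = [2, 2, 3]
r3 m[φ0→P] = [0, 4, 0]
r3 m[φ1→P] = [2, 8, 5]
r3 m[φ1→G] = [2, 8, 3]
r3 m[φ2→J] = [0, 3, 2]
r3 m[φ2→K] = [3, 0, 2]
r3 m[φ3→L] = [2, 4, 3]
r3 m[φ3→G] = [2, 3, 6]
r3 m[φ4→C] = [6, 6, 2]
r3 m[φ4→L] = [0, 3, 6]
r3 m[φ5→L] = [2, 6, 4]
r3 m[N→φ0] = [0, 0, 0]
r3 m[J→φ0] = [0, 3, 2]
r3 m[J→φ2] = [0, 0, 1]
r3 m[C→φ4] = [0, 0, 0]
r3 m[L→φ3] = [2, 9, 10]
r3 m[L→φ4] = [2, 8, 5]
r3 m[L→φ5] = [0, 5, 7]
r3 m[P→φ0] = [2, 6, 3]
r3 m[P→φ1] = [0, 3, 0]
r3 m[G→φ1] = [0, 1, 2]
r3 m[G→φ3] = [2, 7, 3]
r3 m[K→φ2] = [0, 0, 0]
r4 m[φ0→N] = [2, 3, 8]
r4 m[φ0→J] = [2, 2, 3]
r4 m[φ0→P] = [0, 4, 0]
r4 m[φ1→P] = [2, 8, 5]
r4 m[φ1→G] = [2, 8, 3]
r4 m[φ2→J] = [0, 3, 2]
r4 m[φ2→K] = [3, 0, 2]
r4 m[φ3→L] = [2, 4, 3]
r4 m[φ3→G] = [2, 3, 6]
r4 m[φ4→C] = [6, 6, 2]
r4 m[φ4→L] = [0, 3, 6]
r4 m[φ5→L] = [2, 6, 4]
r4 m[N→φ0] = [0, 0, 0]
r4 m[J→φ0] = [0, 3, 2]
r4 m[J→φ2] = [2, 2, 3]
r4 m[C→φ4] = [0, 0, 0]
r4 m[L→φ3] = [2, 9, 10]
r4 m[L→φ4] = [4, 10, 7]
r4 m[L→φ5] = [2, 7, 9]
r4 m[P→φ0] = [2, 8, 5]
r4 m[P→φ1] = [0, 4, 0]
r4 m[G→φ1] = [2, 3, 6]
r4 m[G→φ3] = [2, 8, 3]
r4 m[K→φ2] = [0, 0, 0]
r5 m[φ0→N] = [2, 5, 8]
r5 m[φ0→J] = [2, 2, 3]
r5 m[φ0→P] = [0, 4, 0]
r5 m[φ1→P] = [4, 10, 9]
r5 m[φ1→G] = [2, 8, 3]
r5 m[φ2→J] = [0, 3, 2]
r5 m[φ2→K] = [5, 2, 4]
r5 m[φ3→L] = [2, 4, 3]
r5 m[φ3→G] = [2, 3, 6]
r5 m[φ4→C] = [8, 8, 4]
r5 m[φ4→L] = [0, 3, 6]
r5 m[φ5→L] = [2, 6, 4]
r5 m[N→φ0] = [0, 0, 0]
r5 m[J→φ0] = [0, 3, 2]
r5 m[J→φ2] = [2, 2, 3]
r5 m[C→φ4] = [0, 0, 0]
r5 m[L→φ3] = [2, 9, 10]
r5 m[L→φ4] = [4, 10, 7]
r5 m[L→φ5] = [2, 7, 9]
r5 m[P→φ0] = [2, 8, 5]
r5 m[P→φ1] = [0, 4, 0]
r5 m[G→φ1] = [2, 3, 6]
r5 m[G→φ3] = [2, 8, 3]
r5 m[K→φ2] = [0, 0, 0]
r6 m[φ0→N] = [2, 5, 8]
r6 m[φ0→J] = [2, 2, 3]
r6 m[φ0→P] = [0, 4, 0]
r6 m[φ1→P] = [4, 10, 9]
r6 m[φ1→G] = [2, 8, 3]
r6 m[φ2→J] = [0, 3, 2]
r6 m[φ2→K] = [5, 2, 4]
r6 m[φ3→L] = [2, 4, 3]
r6 m[φ3→G] = [2, 3, 6]
r6 m[φ4→C] = [8, 8, 4]
r6 m[φ4→L] = [0, 3, 6]
r6 m[φ5→L] = [2, 6, 4]
r6 m[N→φ0] = [0, 0, 0]
r6 m[J→φ0] = [0, 3, 2]
r6 m[J→φ2] = [2, 2, 3]
r6 m[C→φ4] = [0, 0, 0]
r6 m[L→φ3] = [2, 9, 10]
r6 m[L→φ4] = [4, 10, 7]
r6 m[L→φ5] = [2, 7, 9]
r6 m[P→φ0] = [4, 10, 9]
r6 m[P→φ1] = [0, 4, 0]
r6 m[G→φ1] = [2, 3, 6]
r6 m[G→φ3] = [2, 8, 3]
r6 m[K→φ2] = [0, 0, 0]
r7 m[φ0→N] = [4, 8, 10]
r7 m[φ0→J] = [4, 4, 5]
r7 m[φ0→P] = [0, 4, 0]
r7 m[φ1→P] = [4, 10, 9]
r7 m[φ1→G] = [2, 8, 3]
r7 m[φ2→J] = [0, 3, 2]
r7 m[φ2→K] = [5, 2, 4]
r7 m[φ3→L] = [2, 4, 3]
r7 m[φ3→G] = [2, 3, 6]
r7 m[φ4→C] = [8, 8, 4]
r7 m[φ4→L] = [0, 3, 6]
r7 m[φ5→L] = [2, 6, 4]
r7 m[N→φ0] = [0, 0, 0]
r7 m[J→φ0] = [0, 3, 2]
r7 m[J→φ2] = [2, 2, 3]
r7 m[C→φ4] = [0, 0, 0]
r7 m[L→φ3] = [2, 9, 10]
r7 m[L→φ4] = [4, 10, 7]
r7 m[L→φ5] = [2, 7, 9]
r7 m[P→φ0] = [4, 10, 9]
r7 m[P→φ1] = [0, 4, 0]
r7 m[G→φ1] = [2, 3, 6]
r7 m[G→φ3] = [2, 8, 3]
r7 m[K→φ2] = [0, 0, 0]
r8 m[φ0→N] = [4, 8, 10]
r8 m[φ0→J] = [4, 4, 5]
r8 m[φ0→P] = [0, 4, 0]
r8 m[φ1→P] = [4, 10, 9]
r8 m[φ1→G] = [2, 8, 3]
r8 m[φ2→J] = [0, 3, 2]
r8 m[φ2→K] = [5, 2, 4]
r8 m[φ3→L] = [2, 4, 3]
r8 m[φ3→G] = [2, 3, 6]
r8 m[φ4→C] = [8, 8, 4]
r8 m[φ4→L] = [0, 3, 6]
r8 m[φ5→L] = [2, 6, 4]
r8 m[N→φ0] = [0, 0, 0]
r8 m[J→φ0] = [0, 3, 2]
r8 m[J→φ2] = [4, 4, 5]
r8 m[C→φ4] = [0, 0, 0]
r8 m[L→φ3] = [2, 9, 10]
r8 m[L→φ4] = [4, 10, 7]
r8 m[L→φ5] = [2, 7, 9]
r8 m[P→φ0] = [4, 10, 9]
r8 m[P→φ1] = [0, 4, 0]
r8 m[G→φ1] = [2, 3, 6]
r8 m[G→φ3] = [2, 8, 3]
r8 m[K→φ2] = [0, 0, 0]
r9 m[φ0→N] = [4, 8, 10]
r9 m[φ0→J] = [4, 4, 5]
r9 m[φ0→P] = [0, 4, 0]
r9 m[φ1→P] = [4, 10, 9]
r9 m[φ1→G] = [2, 8, 3]
r9 m[φ2→J] = [0, 3, 2]
r9 m[φ2→K] = [7, 4, 6]
r9 m[φ3→L] = [2, 4, 3]
r9 m[φ3→G] = [2, 3, 6]
r9 m[φ4→C] = [8, 8, 4]
r9 m[φ4→L] = [0, 3, 6]
r9 m[φ5→L] = [2, 6, 4]
r9 m[N→φ0] = [0, 0, 0]
r9 m[J→φ0] = [0, 3, 2]
r9 m[J→φ2] = [4, 4, 5]
r9 m[C→φ4] = [0, 0, 0]
r9 m[L→φ3] = [2, 9, 10]
r9 m[L→φ4] = [4, 10, 7]
r9 m[L→φ5] = [2, 7, 9]
r9 m[P→φ0] = [4, 10, 9]
r9 m[P→φ1] = [0, 4, 0]
r9 m[G→φ1] = [2, 3, 6]
r9 m[G→φ3] = [2, 8, 3]
r9 m[K→φ2] = [0, 0, 0]
r10 m[φ0→N] = [4, 8, 10]
r10 m[φ0→J] = [4, 4, 5]
r10 m[φ0→P] = [0, 4, 0]
r10 m[φ1→P] = [4, 10, 9]
r10 m[φ1→G] = [2, 8, 3]
r10 m[φ2→J] = [0, 3, 2]
r10 m[φ2→K] = [7, 4, 6]
r10 m[φ3→L] = [2, 4, 3]
r10 m[φ3→G] = [2, 3, 6]
r10 m[φ4→C] = [8, 8, 4]
r10 m[φ4→L] = [0, 3, 6]
r10 m[φ5→L] = [2, 6, 4]
r10 m[N→φ0] = [0, 0, 0]
r10 m[J→φ0] = [0, 3, 2]
r10 m[J→φ2] = [4, 4, 5]
r10 m[C→φ4] = [0, 0, 0]
r10 m[L→φ3] = [2, 9, 10]
r10 m[L→φ4] = [4, 10, 7]
r10 m[L→φ5] = [2, 7, 9]
r10 m[P→φ0] = [4, 10, 9]
r10 m[P→φ1] = [0, 4, 0]
r10 m[G→φ1] = [2, 3, 6]
r10 m[G→φ3] = [2, 8, 3]
r10 m[K→φ2] = [0, 0, 0]
fixed point reached at round 10
b[J] = ⊗ incoming = [4, 7, 7]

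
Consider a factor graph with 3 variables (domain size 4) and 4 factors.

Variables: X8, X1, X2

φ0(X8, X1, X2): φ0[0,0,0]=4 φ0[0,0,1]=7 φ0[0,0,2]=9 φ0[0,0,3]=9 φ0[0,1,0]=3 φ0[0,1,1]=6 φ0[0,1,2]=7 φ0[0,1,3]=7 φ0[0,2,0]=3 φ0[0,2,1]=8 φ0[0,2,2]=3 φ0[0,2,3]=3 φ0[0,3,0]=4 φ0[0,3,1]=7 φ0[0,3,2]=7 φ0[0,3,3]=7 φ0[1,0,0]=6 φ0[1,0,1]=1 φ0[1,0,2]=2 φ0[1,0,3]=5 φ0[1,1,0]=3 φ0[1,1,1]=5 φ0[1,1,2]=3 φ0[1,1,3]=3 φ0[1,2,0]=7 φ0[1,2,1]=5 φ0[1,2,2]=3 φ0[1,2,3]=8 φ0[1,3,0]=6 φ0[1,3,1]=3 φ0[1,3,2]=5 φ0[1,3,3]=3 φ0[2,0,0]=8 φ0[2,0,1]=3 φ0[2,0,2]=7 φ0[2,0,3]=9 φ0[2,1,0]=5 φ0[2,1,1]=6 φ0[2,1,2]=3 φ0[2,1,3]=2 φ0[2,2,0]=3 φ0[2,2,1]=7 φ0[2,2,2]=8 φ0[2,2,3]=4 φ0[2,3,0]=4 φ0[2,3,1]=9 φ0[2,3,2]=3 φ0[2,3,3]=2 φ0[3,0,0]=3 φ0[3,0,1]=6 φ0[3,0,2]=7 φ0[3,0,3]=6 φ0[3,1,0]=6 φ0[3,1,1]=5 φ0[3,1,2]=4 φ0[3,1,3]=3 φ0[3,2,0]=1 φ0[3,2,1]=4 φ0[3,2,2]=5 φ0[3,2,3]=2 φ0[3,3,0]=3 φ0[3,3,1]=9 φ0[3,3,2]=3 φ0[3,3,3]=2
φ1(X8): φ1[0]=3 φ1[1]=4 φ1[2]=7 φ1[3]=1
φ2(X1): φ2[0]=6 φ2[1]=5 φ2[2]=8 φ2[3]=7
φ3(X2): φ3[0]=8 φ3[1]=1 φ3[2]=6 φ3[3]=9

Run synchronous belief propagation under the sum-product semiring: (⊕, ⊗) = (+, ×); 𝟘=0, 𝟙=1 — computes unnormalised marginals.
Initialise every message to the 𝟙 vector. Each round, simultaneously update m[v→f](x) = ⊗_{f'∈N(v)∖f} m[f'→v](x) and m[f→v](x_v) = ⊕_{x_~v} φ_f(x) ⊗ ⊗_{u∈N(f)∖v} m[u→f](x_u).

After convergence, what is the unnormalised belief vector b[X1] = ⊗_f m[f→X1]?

b[X1] = [14412, 6895, 13600, 10304]

init: all messages = 𝟙 over 4 values
r1 m[φ0→X8] = [94, 68, 83, 69]
r1 m[φ0→X1] = [92, 71, 74, 77]
r1 m[φ0→X2] = [69, 91, 79, 75]
r1 m[φ1→X8] = [3, 4, 7, 1]
r1 m[φ2→X1] = [6, 5, 8, 7]
r1 m[φ3→X2] = [8, 1, 6, 9]
r1 m[X8→φ0] = [1, 1, 1, 1]
r1 m[X8→φ1] = [1, 1, 1, 1]
r1 m[X1→φ0] = [1, 1, 1, 1]
r1 m[X1→φ2] = [1, 1, 1, 1]
r1 m[X2→φ0] = [1, 1, 1, 1]
r1 m[X2→φ3] = [1, 1, 1, 1]
r2 m[φ0→X8] = [94, 68, 83, 69]
r2 m[φ0→X1] = [92, 71, 74, 77]
r2 m[φ0→X2] = [69, 91, 79, 75]
r2 m[φ1→X8] = [3, 4, 7, 1]
r2 m[φ2→X1] = [6, 5, 8, 7]
r2 m[φ3→X2] = [8, 1, 6, 9]
r2 m[X8→φ0] = [3, 4, 7, 1]
r2 m[X8→φ1] = [94, 68, 83, 69]
r2 m[X1→φ0] = [6, 5, 8, 7]
r2 m[X1→φ2] = [92, 71, 74, 77]
r2 m[X2→φ0] = [8, 1, 6, 9]
r2 m[X2→φ3] = [69, 91, 79, 75]
r3 m[φ0→X8] = [3343, 2970, 3009, 2239]
r3 m[φ0→X1] = [2402, 1379, 1700, 1472]
r3 m[φ0→X2] = [1821, 2248, 1947, 1857]
r3 m[φ1→X8] = [3, 4, 7, 1]
r3 m[φ2→X1] = [6, 5, 8, 7]
r3 m[φ3→X2] = [8, 1, 6, 9]
r3 m[X8→φ0] = [3, 4, 7, 1]
r3 m[X8→φ1] = [94, 68, 83, 69]
r3 m[X1→φ0] = [6, 5, 8, 7]
r3 m[X1→φ2] = [92, 71, 74, 77]
r3 m[X2→φ0] = [8, 1, 6, 9]
r3 m[X2→φ3] = [69, 91, 79, 75]
r4 m[φ0→X8] = [3343, 2970, 3009, 2239]
r4 m[φ0→X1] = [2402, 1379, 1700, 1472]
r4 m[φ0→X2] = [1821, 2248, 1947, 1857]
r4 m[φ1→X8] = [3, 4, 7, 1]
r4 m[φ2→X1] = [6, 5, 8, 7]
r4 m[φ3→X2] = [8, 1, 6, 9]
r4 m[X8→φ0] = [3, 4, 7, 1]
r4 m[X8→φ1] = [3343, 2970, 3009, 2239]
r4 m[X1→φ0] = [6, 5, 8, 7]
r4 m[X1→φ2] = [2402, 1379, 1700, 1472]
r4 m[X2→φ0] = [8, 1, 6, 9]
r4 m[X2→φ3] = [1821, 2248, 1947, 1857]
r5 m[φ0→X8] = [3343, 2970, 3009, 2239]
r5 m[φ0→X1] = [2402, 1379, 1700, 1472]
r5 m[φ0→X2] = [1821, 2248, 1947, 1857]
r5 m[φ1→X8] = [3, 4, 7, 1]
r5 m[φ2→X1] = [6, 5, 8, 7]
r5 m[φ3→X2] = [8, 1, 6, 9]
r5 m[X8→φ0] = [3, 4, 7, 1]
r5 m[X8→φ1] = [3343, 2970, 3009, 2239]
r5 m[X1→φ0] = [6, 5, 8, 7]
r5 m[X1→φ2] = [2402, 1379, 1700, 1472]
r5 m[X2→φ0] = [8, 1, 6, 9]
r5 m[X2→φ3] = [1821, 2248, 1947, 1857]
fixed point reached at round 5
b[X1] = ⊗ incoming = [14412, 6895, 13600, 10304]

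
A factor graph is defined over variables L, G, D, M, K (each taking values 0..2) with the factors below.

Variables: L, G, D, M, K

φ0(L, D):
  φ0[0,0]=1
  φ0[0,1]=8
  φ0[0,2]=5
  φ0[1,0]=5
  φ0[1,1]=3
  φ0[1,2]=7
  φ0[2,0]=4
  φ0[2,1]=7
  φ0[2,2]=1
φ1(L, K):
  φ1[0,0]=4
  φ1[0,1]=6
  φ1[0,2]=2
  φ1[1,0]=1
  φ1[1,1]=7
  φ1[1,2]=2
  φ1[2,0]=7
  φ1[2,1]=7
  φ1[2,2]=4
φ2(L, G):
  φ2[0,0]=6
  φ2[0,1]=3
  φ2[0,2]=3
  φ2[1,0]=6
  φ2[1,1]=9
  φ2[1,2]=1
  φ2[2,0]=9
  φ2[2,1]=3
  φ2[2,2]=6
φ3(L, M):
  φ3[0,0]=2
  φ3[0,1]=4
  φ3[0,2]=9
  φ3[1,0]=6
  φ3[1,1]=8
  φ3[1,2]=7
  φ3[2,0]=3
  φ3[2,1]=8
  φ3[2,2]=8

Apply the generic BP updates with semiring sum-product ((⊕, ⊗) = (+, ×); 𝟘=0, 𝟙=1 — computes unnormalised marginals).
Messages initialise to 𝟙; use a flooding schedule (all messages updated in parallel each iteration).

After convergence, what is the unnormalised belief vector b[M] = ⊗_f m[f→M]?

b[M] = [30096, 58368, 66048]

init: all messages = 𝟙 over 3 values
r1 m[φ0→L] = [14, 15, 12]
r1 m[φ0→D] = [10, 18, 13]
r1 m[φ1→L] = [12, 10, 18]
r1 m[φ1→K] = [12, 20, 8]
r1 m[φ2→L] = [12, 16, 18]
r1 m[φ2→G] = [21, 15, 10]
r1 m[φ3→L] = [15, 21, 19]
r1 m[φ3→M] = [11, 20, 24]
r1 m[L→φ0] = [1, 1, 1]
r1 m[L→φ1] = [1, 1, 1]
r1 m[L→φ2] = [1, 1, 1]
r1 m[L→φ3] = [1, 1, 1]
r1 m[G→φ2] = [1, 1, 1]
r1 m[D→φ0] = [1, 1, 1]
r1 m[M→φ3] = [1, 1, 1]
r1 m[K→φ1] = [1, 1, 1]
r2 m[φ0→L] = [14, 15, 12]
r2 m[φ0→D] = [10, 18, 13]
r2 m[φ1→L] = [12, 10, 18]
r2 m[φ1→K] = [12, 20, 8]
r2 m[φ2→L] = [12, 16, 18]
r2 m[φ2→G] = [21, 15, 10]
r2 m[φ3→L] = [15, 21, 19]
r2 m[φ3→M] = [11, 20, 24]
r2 m[L→φ0] = [2160, 3360, 6156]
r2 m[L→φ1] = [2520, 5040, 4104]
r2 m[L→φ2] = [2520, 3150, 4104]
r2 m[L→φ3] = [2016, 2400, 3888]
r2 m[G→φ2] = [1, 1, 1]
r2 m[D→φ0] = [1, 1, 1]
r2 m[M→φ3] = [1, 1, 1]
r2 m[K→φ1] = [1, 1, 1]
r3 m[φ0→L] = [14, 15, 12]
r3 m[φ0→D] = [43584, 70452, 40476]
r3 m[φ1→L] = [12, 10, 18]
r3 m[φ1→K] = [43848, 79128, 31536]
r3 m[φ2→L] = [12, 16, 18]
r3 m[φ2→G] = [70956, 48222, 35334]
r3 m[φ3→L] = [15, 21, 19]
r3 m[φ3→M] = [30096, 58368, 66048]
r3 m[L→φ0] = [2160, 3360, 6156]
r3 m[L→φ1] = [2520, 5040, 4104]
r3 m[L→φ2] = [2520, 3150, 4104]
r3 m[L→φ3] = [2016, 2400, 3888]
r3 m[G→φ2] = [1, 1, 1]
r3 m[D→φ0] = [1, 1, 1]
r3 m[M→φ3] = [1, 1, 1]
r3 m[K→φ1] = [1, 1, 1]
r4 m[φ0→L] = [14, 15, 12]
r4 m[φ0→D] = [43584, 70452, 40476]
r4 m[φ1→L] = [12, 10, 18]
r4 m[φ1→K] = [43848, 79128, 31536]
r4 m[φ2→L] = [12, 16, 18]
r4 m[φ2→G] = [70956, 48222, 35334]
r4 m[φ3→L] = [15, 21, 19]
r4 m[φ3→M] = [30096, 58368, 66048]
r4 m[L→φ0] = [2160, 3360, 6156]
r4 m[L→φ1] = [2520, 5040, 4104]
r4 m[L→φ2] = [2520, 3150, 4104]
r4 m[L→φ3] = [2016, 2400, 3888]
r4 m[G→φ2] = [1, 1, 1]
r4 m[D→φ0] = [1, 1, 1]
r4 m[M→φ3] = [1, 1, 1]
r4 m[K→φ1] = [1, 1, 1]
fixed point reached at round 4
b[M] = ⊗ incoming = [30096, 58368, 66048]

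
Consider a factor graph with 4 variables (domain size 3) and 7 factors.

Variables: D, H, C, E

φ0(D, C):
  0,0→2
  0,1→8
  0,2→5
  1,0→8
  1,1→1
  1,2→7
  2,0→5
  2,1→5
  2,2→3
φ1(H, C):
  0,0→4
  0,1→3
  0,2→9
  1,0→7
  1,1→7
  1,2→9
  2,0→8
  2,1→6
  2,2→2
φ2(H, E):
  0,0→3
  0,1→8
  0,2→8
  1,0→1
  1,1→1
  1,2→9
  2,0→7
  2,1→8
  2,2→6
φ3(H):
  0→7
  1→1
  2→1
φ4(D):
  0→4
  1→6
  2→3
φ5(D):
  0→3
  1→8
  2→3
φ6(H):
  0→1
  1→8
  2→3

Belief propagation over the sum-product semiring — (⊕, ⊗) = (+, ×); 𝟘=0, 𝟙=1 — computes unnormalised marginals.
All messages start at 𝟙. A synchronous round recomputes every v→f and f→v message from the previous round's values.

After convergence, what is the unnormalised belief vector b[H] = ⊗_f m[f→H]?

b[H] = [822738, 730488, 353052]

init: all messages = 𝟙 over 3 values
r1 m[φ0→D] = [15, 16, 13]
r1 m[φ0→C] = [15, 14, 15]
r1 m[φ1→H] = [16, 23, 16]
r1 m[φ1→C] = [19, 16, 20]
r1 m[φ2→H] = [19, 11, 21]
r1 m[φ2→E] = [11, 17, 23]
r1 m[φ3→H] = [7, 1, 1]
r1 m[φ4→D] = [4, 6, 3]
r1 m[φ5→D] = [3, 8, 3]
r1 m[φ6→H] = [1, 8, 3]
r1 m[D→φ0] = [1, 1, 1]
r1 m[D→φ4] = [1, 1, 1]
r1 m[D→φ5] = [1, 1, 1]
r1 m[H→φ1] = [1, 1, 1]
r1 m[H→φ2] = [1, 1, 1]
r1 m[H→φ3] = [1, 1, 1]
r1 m[H→φ6] = [1, 1, 1]
r1 m[C→φ0] = [1, 1, 1]
r1 m[C→φ1] = [1, 1, 1]
r1 m[E→φ2] = [1, 1, 1]
r2 m[φ0→D] = [15, 16, 13]
r2 m[φ0→C] = [15, 14, 15]
r2 m[φ1→H] = [16, 23, 16]
r2 m[φ1→C] = [19, 16, 20]
r2 m[φ2→H] = [19, 11, 21]
r2 m[φ2→E] = [11, 17, 23]
r2 m[φ3→H] = [7, 1, 1]
r2 m[φ4→D] = [4, 6, 3]
r2 m[φ5→D] = [3, 8, 3]
r2 m[φ6→H] = [1, 8, 3]
r2 m[D→φ0] = [12, 48, 9]
r2 m[D→φ4] = [45, 128, 39]
r2 m[D→φ5] = [60, 96, 39]
r2 m[H→φ1] = [133, 88, 63]
r2 m[H→φ2] = [112, 184, 48]
r2 m[H→φ3] = [304, 2024, 1008]
r2 m[H→φ6] = [2128, 253, 336]
r2 m[C→φ0] = [19, 16, 20]
r2 m[C→φ1] = [15, 14, 15]
r2 m[E→φ2] = [1, 1, 1]
r3 m[φ0→D] = [266, 308, 235]
r3 m[φ0→C] = [453, 189, 423]
r3 m[φ1→H] = [237, 338, 234]
r3 m[φ1→C] = [1652, 1393, 2115]
r3 m[φ2→H] = [19, 11, 21]
r3 m[φ2→E] = [856, 1464, 2840]
r3 m[φ3→H] = [7, 1, 1]
r3 m[φ4→D] = [4, 6, 3]
r3 m[φ5→D] = [3, 8, 3]
r3 m[φ6→H] = [1, 8, 3]
r3 m[D→φ0] = [12, 48, 9]
r3 m[D→φ4] = [45, 128, 39]
r3 m[D→φ5] = [60, 96, 39]
r3 m[H→φ1] = [133, 88, 63]
r3 m[H→φ2] = [112, 184, 48]
r3 m[H→φ3] = [304, 2024, 1008]
r3 m[H→φ6] = [2128, 253, 336]
r3 m[C→φ0] = [19, 16, 20]
r3 m[C→φ1] = [15, 14, 15]
r3 m[E→φ2] = [1, 1, 1]
r4 m[φ0→D] = [266, 308, 235]
r4 m[φ0→C] = [453, 189, 423]
r4 m[φ1→H] = [237, 338, 234]
r4 m[φ1→C] = [1652, 1393, 2115]
r4 m[φ2→H] = [19, 11, 21]
r4 m[φ2→E] = [856, 1464, 2840]
r4 m[φ3→H] = [7, 1, 1]
r4 m[φ4→D] = [4, 6, 3]
r4 m[φ5→D] = [3, 8, 3]
r4 m[φ6→H] = [1, 8, 3]
r4 m[D→φ0] = [12, 48, 9]
r4 m[D→φ4] = [798, 2464, 705]
r4 m[D→φ5] = [1064, 1848, 705]
r4 m[H→φ1] = [133, 88, 63]
r4 m[H→φ2] = [1659, 2704, 702]
r4 m[H→φ3] = [4503, 29744, 14742]
r4 m[H→φ6] = [31521, 3718, 4914]
r4 m[C→φ0] = [1652, 1393, 2115]
r4 m[C→φ1] = [453, 189, 423]
r4 m[E→φ2] = [1, 1, 1]
r5 m[φ0→D] = [25023, 29414, 21570]
r5 m[φ0→C] = [453, 189, 423]
r5 m[φ1→H] = [6186, 8301, 5604]
r5 m[φ1→C] = [1652, 1393, 2115]
r5 m[φ2→H] = [19, 11, 21]
r5 m[φ2→E] = [12595, 21592, 41820]
r5 m[φ3→H] = [7, 1, 1]
r5 m[φ4→D] = [4, 6, 3]
r5 m[φ5→D] = [3, 8, 3]
r5 m[φ6→H] = [1, 8, 3]
r5 m[D→φ0] = [12, 48, 9]
r5 m[D→φ4] = [798, 2464, 705]
r5 m[D→φ5] = [1064, 1848, 705]
r5 m[H→φ1] = [133, 88, 63]
r5 m[H→φ2] = [1659, 2704, 702]
r5 m[H→φ3] = [4503, 29744, 14742]
r5 m[H→φ6] = [31521, 3718, 4914]
r5 m[C→φ0] = [1652, 1393, 2115]
r5 m[C→φ1] = [453, 189, 423]
r5 m[E→φ2] = [1, 1, 1]
r6 m[φ0→D] = [25023, 29414, 21570]
r6 m[φ0→C] = [453, 189, 423]
r6 m[φ1→H] = [6186, 8301, 5604]
r6 m[φ1→C] = [1652, 1393, 2115]
r6 m[φ2→H] = [19, 11, 21]
r6 m[φ2→E] = [12595, 21592, 41820]
r6 m[φ3→H] = [7, 1, 1]
r6 m[φ4→D] = [4, 6, 3]
r6 m[φ5→D] = [3, 8, 3]
r6 m[φ6→H] = [1, 8, 3]
r6 m[D→φ0] = [12, 48, 9]
r6 m[D→φ4] = [75069, 235312, 64710]
r6 m[D→φ5] = [100092, 176484, 64710]
r6 m[H→φ1] = [133, 88, 63]
r6 m[H→φ2] = [43302, 66408, 16812]
r6 m[H→φ3] = [117534, 730488, 353052]
r6 m[H→φ6] = [822738, 91311, 117684]
r6 m[C→φ0] = [1652, 1393, 2115]
r6 m[C→φ1] = [453, 189, 423]
r6 m[E→φ2] = [1, 1, 1]
r7 m[φ0→D] = [25023, 29414, 21570]
r7 m[φ0→C] = [453, 189, 423]
r7 m[φ1→H] = [6186, 8301, 5604]
r7 m[φ1→C] = [1652, 1393, 2115]
r7 m[φ2→H] = [19, 11, 21]
r7 m[φ2→E] = [313998, 547320, 1044960]
r7 m[φ3→H] = [7, 1, 1]
r7 m[φ4→D] = [4, 6, 3]
r7 m[φ5→D] = [3, 8, 3]
r7 m[φ6→H] = [1, 8, 3]
r7 m[D→φ0] = [12, 48, 9]
r7 m[D→φ4] = [75069, 235312, 64710]
r7 m[D→φ5] = [100092, 176484, 64710]
r7 m[H→φ1] = [133, 88, 63]
r7 m[H→φ2] = [43302, 66408, 16812]
r7 m[H→φ3] = [117534, 730488, 353052]
r7 m[H→φ6] = [822738, 91311, 117684]
r7 m[C→φ0] = [1652, 1393, 2115]
r7 m[C→φ1] = [453, 189, 423]
r7 m[E→φ2] = [1, 1, 1]
r8 m[φ0→D] = [25023, 29414, 21570]
r8 m[φ0→C] = [453, 189, 423]
r8 m[φ1→H] = [6186, 8301, 5604]
r8 m[φ1→C] = [1652, 1393, 2115]
r8 m[φ2→H] = [19, 11, 21]
r8 m[φ2→E] = [313998, 547320, 1044960]
r8 m[φ3→H] = [7, 1, 1]
r8 m[φ4→D] = [4, 6, 3]
r8 m[φ5→D] = [3, 8, 3]
r8 m[φ6→H] = [1, 8, 3]
r8 m[D→φ0] = [12, 48, 9]
r8 m[D→φ4] = [75069, 235312, 64710]
r8 m[D→φ5] = [100092, 176484, 64710]
r8 m[H→φ1] = [133, 88, 63]
r8 m[H→φ2] = [43302, 66408, 16812]
r8 m[H→φ3] = [117534, 730488, 353052]
r8 m[H→φ6] = [822738, 91311, 117684]
r8 m[C→φ0] = [1652, 1393, 2115]
r8 m[C→φ1] = [453, 189, 423]
r8 m[E→φ2] = [1, 1, 1]
fixed point reached at round 8
b[H] = ⊗ incoming = [822738, 730488, 353052]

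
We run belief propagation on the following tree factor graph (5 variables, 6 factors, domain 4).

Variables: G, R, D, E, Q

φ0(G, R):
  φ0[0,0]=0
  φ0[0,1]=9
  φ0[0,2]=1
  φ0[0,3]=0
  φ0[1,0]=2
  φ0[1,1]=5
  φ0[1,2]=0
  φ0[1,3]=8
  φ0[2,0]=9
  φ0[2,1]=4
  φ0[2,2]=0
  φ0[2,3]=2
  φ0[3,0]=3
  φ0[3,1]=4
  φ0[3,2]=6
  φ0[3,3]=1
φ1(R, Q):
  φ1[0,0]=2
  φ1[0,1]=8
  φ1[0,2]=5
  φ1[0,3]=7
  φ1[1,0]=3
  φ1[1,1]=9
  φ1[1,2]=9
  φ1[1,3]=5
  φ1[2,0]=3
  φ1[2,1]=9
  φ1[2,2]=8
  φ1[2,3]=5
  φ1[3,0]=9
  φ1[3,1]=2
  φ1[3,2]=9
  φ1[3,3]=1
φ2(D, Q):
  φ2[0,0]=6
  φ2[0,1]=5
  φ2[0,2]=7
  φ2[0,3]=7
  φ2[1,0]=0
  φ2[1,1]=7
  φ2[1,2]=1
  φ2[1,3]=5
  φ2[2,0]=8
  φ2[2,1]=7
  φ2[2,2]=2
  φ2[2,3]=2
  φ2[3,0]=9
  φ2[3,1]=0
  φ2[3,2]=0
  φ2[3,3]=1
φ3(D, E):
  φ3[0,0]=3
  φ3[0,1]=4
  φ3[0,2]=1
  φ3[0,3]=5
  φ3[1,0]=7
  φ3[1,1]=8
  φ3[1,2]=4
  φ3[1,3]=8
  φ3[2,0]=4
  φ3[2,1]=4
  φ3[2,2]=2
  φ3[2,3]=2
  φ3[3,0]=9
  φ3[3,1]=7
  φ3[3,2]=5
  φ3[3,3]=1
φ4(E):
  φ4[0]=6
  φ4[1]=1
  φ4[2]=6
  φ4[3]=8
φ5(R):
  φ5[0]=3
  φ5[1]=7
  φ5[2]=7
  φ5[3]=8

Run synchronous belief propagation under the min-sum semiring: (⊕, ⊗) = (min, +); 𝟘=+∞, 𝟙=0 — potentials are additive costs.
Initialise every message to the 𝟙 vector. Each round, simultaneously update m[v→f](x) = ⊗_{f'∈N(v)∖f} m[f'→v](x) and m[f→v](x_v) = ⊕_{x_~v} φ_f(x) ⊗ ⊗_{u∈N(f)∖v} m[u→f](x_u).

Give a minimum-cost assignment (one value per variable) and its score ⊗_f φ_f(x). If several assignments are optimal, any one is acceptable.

init: all messages = 𝟙 over 4 values
r1 m[φ0→G] = [0, 0, 0, 1]
r1 m[φ0→R] = [0, 4, 0, 0]
r1 m[φ1→R] = [2, 3, 3, 1]
r1 m[φ1→Q] = [2, 2, 5, 1]
r1 m[φ2→D] = [5, 0, 2, 0]
r1 m[φ2→Q] = [0, 0, 0, 1]
r1 m[φ3→D] = [1, 4, 2, 1]
r1 m[φ3→E] = [3, 4, 1, 1]
r1 m[φ4→E] = [6, 1, 6, 8]
r1 m[φ5→R] = [3, 7, 7, 8]
r1 m[G→φ0] = [0, 0, 0, 0]
r1 m[R→φ0] = [0, 0, 0, 0]
r1 m[R→φ1] = [0, 0, 0, 0]
r1 m[R→φ5] = [0, 0, 0, 0]
r1 m[D→φ2] = [0, 0, 0, 0]
r1 m[D→φ3] = [0, 0, 0, 0]
r1 m[E→φ3] = [0, 0, 0, 0]
r1 m[E→φ4] = [0, 0, 0, 0]
r1 m[Q→φ1] = [0, 0, 0, 0]
r1 m[Q→φ2] = [0, 0, 0, 0]
r2 m[φ0→G] = [0, 0, 0, 1]
r2 m[φ0→R] = [0, 4, 0, 0]
r2 m[φ1→R] = [2, 3, 3, 1]
r2 m[φ1→Q] = [2, 2, 5, 1]
r2 m[φ2→D] = [5, 0, 2, 0]
r2 m[φ2→Q] = [0, 0, 0, 1]
r2 m[φ3→D] = [1, 4, 2, 1]
r2 m[φ3→E] = [3, 4, 1, 1]
r2 m[φ4→E] = [6, 1, 6, 8]
r2 m[φ5→R] = [3, 7, 7, 8]
r2 m[G→φ0] = [0, 0, 0, 0]
r2 m[R→φ0] = [5, 10, 10, 9]
r2 m[R→φ1] = [3, 11, 7, 8]
r2 m[R→φ5] = [2, 7, 3, 1]
r2 m[D→φ2] = [1, 4, 2, 1]
r2 m[D→φ3] = [5, 0, 2, 0]
r2 m[E→φ3] = [6, 1, 6, 8]
r2 m[E→φ4] = [3, 4, 1, 1]
r2 m[Q→φ1] = [0, 0, 0, 1]
r2 m[Q→φ2] = [2, 2, 5, 1]
r3 m[φ0→G] = [5, 7, 10, 8]
r3 m[φ0→R] = [0, 4, 0, 0]
r3 m[φ1→R] = [2, 3, 3, 2]
r3 m[φ1→Q] = [5, 10, 8, 9]
r3 m[φ2→D] = [7, 2, 3, 2]
r3 m[φ2→Q] = [4, 1, 1, 2]
r3 m[φ3→D] = [5, 9, 5, 8]
r3 m[φ3→E] = [6, 6, 4, 1]
r3 m[φ4→E] = [6, 1, 6, 8]
r3 m[φ5→R] = [3, 7, 7, 8]
r3 m[G→φ0] = [0, 0, 0, 0]
r3 m[R→φ0] = [5, 10, 10, 9]
r3 m[R→φ1] = [3, 11, 7, 8]
r3 m[R→φ5] = [2, 7, 3, 1]
r3 m[D→φ2] = [1, 4, 2, 1]
r3 m[D→φ3] = [5, 0, 2, 0]
r3 m[E→φ3] = [6, 1, 6, 8]
r3 m[E→φ4] = [3, 4, 1, 1]
r3 m[Q→φ1] = [0, 0, 0, 1]
r3 m[Q→φ2] = [2, 2, 5, 1]
r4 m[φ0→G] = [5, 7, 10, 8]
r4 m[φ0→R] = [0, 4, 0, 0]
r4 m[φ1→R] = [2, 3, 3, 2]
r4 m[φ1→Q] = [5, 10, 8, 9]
r4 m[φ2→D] = [7, 2, 3, 2]
r4 m[φ2→Q] = [4, 1, 1, 2]
r4 m[φ3→D] = [5, 9, 5, 8]
r4 m[φ3→E] = [6, 6, 4, 1]
r4 m[φ4→E] = [6, 1, 6, 8]
r4 m[φ5→R] = [3, 7, 7, 8]
r4 m[G→φ0] = [0, 0, 0, 0]
r4 m[R→φ0] = [5, 10, 10, 10]
r4 m[R→φ1] = [3, 11, 7, 8]
r4 m[R→φ5] = [2, 7, 3, 2]
r4 m[D→φ2] = [5, 9, 5, 8]
r4 m[D→φ3] = [7, 2, 3, 2]
r4 m[E→φ3] = [6, 1, 6, 8]
r4 m[E→φ4] = [6, 6, 4, 1]
r4 m[Q→φ1] = [4, 1, 1, 2]
r4 m[Q→φ2] = [5, 10, 8, 9]
r5 m[φ0→G] = [5, 7, 10, 8]
r5 m[φ0→R] = [0, 4, 0, 0]
r5 m[φ1→R] = [6, 7, 7, 3]
r5 m[φ1→Q] = [5, 10, 8, 9]
r5 m[φ2→D] = [11, 5, 10, 8]
r5 m[φ2→Q] = [9, 8, 7, 7]
r5 m[φ3→D] = [5, 9, 5, 8]
r5 m[φ3→E] = [7, 7, 5, 3]
r5 m[φ4→E] = [6, 1, 6, 8]
r5 m[φ5→R] = [3, 7, 7, 8]
r5 m[G→φ0] = [0, 0, 0, 0]
r5 m[R→φ0] = [5, 10, 10, 10]
r5 m[R→φ1] = [3, 11, 7, 8]
r5 m[R→φ5] = [2, 7, 3, 2]
r5 m[D→φ2] = [5, 9, 5, 8]
r5 m[D→φ3] = [7, 2, 3, 2]
r5 m[E→φ3] = [6, 1, 6, 8]
r5 m[E→φ4] = [6, 6, 4, 1]
r5 m[Q→φ1] = [4, 1, 1, 2]
r5 m[Q→φ2] = [5, 10, 8, 9]
r6 m[φ0→G] = [5, 7, 10, 8]
r6 m[φ0→R] = [0, 4, 0, 0]
r6 m[φ1→R] = [6, 7, 7, 3]
r6 m[φ1→Q] = [5, 10, 8, 9]
r6 m[φ2→D] = [11, 5, 10, 8]
r6 m[φ2→Q] = [9, 8, 7, 7]
r6 m[φ3→D] = [5, 9, 5, 8]
r6 m[φ3→E] = [7, 7, 5, 3]
r6 m[φ4→E] = [6, 1, 6, 8]
r6 m[φ5→R] = [3, 7, 7, 8]
r6 m[G→φ0] = [0, 0, 0, 0]
r6 m[R→φ0] = [9, 14, 14, 11]
r6 m[R→φ1] = [3, 11, 7, 8]
r6 m[R→φ5] = [6, 11, 7, 3]
r6 m[D→φ2] = [5, 9, 5, 8]
r6 m[D→φ3] = [11, 5, 10, 8]
r6 m[E→φ3] = [6, 1, 6, 8]
r6 m[E→φ4] = [7, 7, 5, 3]
r6 m[Q→φ1] = [9, 8, 7, 7]
r6 m[Q→φ2] = [5, 10, 8, 9]
r7 m[φ0→G] = [9, 11, 13, 12]
r7 m[φ0→R] = [0, 4, 0, 0]
r7 m[φ1→R] = [11, 12, 12, 8]
r7 m[φ1→Q] = [5, 10, 8, 9]
r7 m[φ2→D] = [11, 5, 10, 8]
r7 m[φ2→Q] = [9, 8, 7, 7]
r7 m[φ3→D] = [5, 9, 5, 8]
r7 m[φ3→E] = [12, 13, 9, 9]
r7 m[φ4→E] = [6, 1, 6, 8]
r7 m[φ5→R] = [3, 7, 7, 8]
r7 m[G→φ0] = [0, 0, 0, 0]
r7 m[R→φ0] = [9, 14, 14, 11]
r7 m[R→φ1] = [3, 11, 7, 8]
r7 m[R→φ5] = [6, 11, 7, 3]
r7 m[D→φ2] = [5, 9, 5, 8]
r7 m[D→φ3] = [11, 5, 10, 8]
r7 m[E→φ3] = [6, 1, 6, 8]
r7 m[E→φ4] = [7, 7, 5, 3]
r7 m[Q→φ1] = [9, 8, 7, 7]
r7 m[Q→φ2] = [5, 10, 8, 9]
r8 m[φ0→G] = [9, 11, 13, 12]
r8 m[φ0→R] = [0, 4, 0, 0]
r8 m[φ1→R] = [11, 12, 12, 8]
r8 m[φ1→Q] = [5, 10, 8, 9]
r8 m[φ2→D] = [11, 5, 10, 8]
r8 m[φ2→Q] = [9, 8, 7, 7]
r8 m[φ3→D] = [5, 9, 5, 8]
r8 m[φ3→E] = [12, 13, 9, 9]
r8 m[φ4→E] = [6, 1, 6, 8]
r8 m[φ5→R] = [3, 7, 7, 8]
r8 m[G→φ0] = [0, 0, 0, 0]
r8 m[R→φ0] = [14, 19, 19, 16]
r8 m[R→φ1] = [3, 11, 7, 8]
r8 m[R→φ5] = [11, 16, 12, 8]
r8 m[D→φ2] = [5, 9, 5, 8]
r8 m[D→φ3] = [11, 5, 10, 8]
r8 m[E→φ3] = [6, 1, 6, 8]
r8 m[E→φ4] = [12, 13, 9, 9]
r8 m[Q→φ1] = [9, 8, 7, 7]
r8 m[Q→φ2] = [5, 10, 8, 9]
r9 m[φ0→G] = [14, 16, 18, 17]
r9 m[φ0→R] = [0, 4, 0, 0]
r9 m[φ1→R] = [11, 12, 12, 8]
r9 m[φ1→Q] = [5, 10, 8, 9]
r9 m[φ2→D] = [11, 5, 10, 8]
r9 m[φ2→Q] = [9, 8, 7, 7]
r9 m[φ3→D] = [5, 9, 5, 8]
r9 m[φ3→E] = [12, 13, 9, 9]
r9 m[φ4→E] = [6, 1, 6, 8]
r9 m[φ5→R] = [3, 7, 7, 8]
r9 m[G→φ0] = [0, 0, 0, 0]
r9 m[R→φ0] = [14, 19, 19, 16]
r9 m[R→φ1] = [3, 11, 7, 8]
r9 m[R→φ5] = [11, 16, 12, 8]
r9 m[D→φ2] = [5, 9, 5, 8]
r9 m[D→φ3] = [11, 5, 10, 8]
r9 m[E→φ3] = [6, 1, 6, 8]
r9 m[E→φ4] = [12, 13, 9, 9]
r9 m[Q→φ1] = [9, 8, 7, 7]
r9 m[Q→φ2] = [5, 10, 8, 9]
r10 m[φ0→G] = [14, 16, 18, 17]
r10 m[φ0→R] = [0, 4, 0, 0]
r10 m[φ1→R] = [11, 12, 12, 8]
r10 m[φ1→Q] = [5, 10, 8, 9]
r10 m[φ2→D] = [11, 5, 10, 8]
r10 m[φ2→Q] = [9, 8, 7, 7]
r10 m[φ3→D] = [5, 9, 5, 8]
r10 m[φ3→E] = [12, 13, 9, 9]
r10 m[φ4→E] = [6, 1, 6, 8]
r10 m[φ5→R] = [3, 7, 7, 8]
r10 m[G→φ0] = [0, 0, 0, 0]
r10 m[R→φ0] = [14, 19, 19, 16]
r10 m[R→φ1] = [3, 11, 7, 8]
r10 m[R→φ5] = [11, 16, 12, 8]
r10 m[D→φ2] = [5, 9, 5, 8]
r10 m[D→φ3] = [11, 5, 10, 8]
r10 m[E→φ3] = [6, 1, 6, 8]
r10 m[E→φ4] = [12, 13, 9, 9]
r10 m[Q→φ1] = [9, 8, 7, 7]
r10 m[Q→φ2] = [5, 10, 8, 9]
fixed point reached at round 10
traceback from G: (G=0, R=0, D=1, E=1, Q=0), score=14

assignment: (G=0, R=0, D=1, E=1, Q=0); score = 14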